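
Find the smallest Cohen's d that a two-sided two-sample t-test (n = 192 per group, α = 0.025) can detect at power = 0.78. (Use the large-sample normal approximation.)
d ≈ 0.31

Minimum detectable effect (two-sample t-test, normal approximation):
d = (z_{α/2} + z_β) / √(n/2)
d = (2.241 + 0.772) / √(192/2)
d = 3.014 / 9.798
d ≈ 0.31

By Cohen's convention (0.2 small / 0.5 medium / 0.8 large): small effect.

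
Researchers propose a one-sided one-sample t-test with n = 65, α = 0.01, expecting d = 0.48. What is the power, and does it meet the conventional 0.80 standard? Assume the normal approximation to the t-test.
Power ≈ 0.94; the study is adequately powered (power ≥ 0.80)

Power calculation (one-sample t-test, normal approximation):
z_β = d · √n - z_α
z_β = 0.48 · √65 - 2.326
z_β = 0.48 · 8.062 - 2.326
z_β = 1.544

Power = Φ(z_β) = Φ(1.544) ≈ 0.939

Effect size d = 0.48 is small by Cohen's convention (0.2/0.5/0.8).

Threshold: power ≥ 0.80 is conventionally adequate.
Power ≈ 0.94 → the study is adequately powered (power ≥ 0.80).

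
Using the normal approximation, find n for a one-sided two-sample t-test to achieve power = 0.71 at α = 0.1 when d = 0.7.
n = 14 per group

Sample size formula (two-sample t-test, normal approximation):
n = 2 · ((z_α + z_β) / d)²

z_α = 1.282 (for α = 0.1, one-sided)
z_β = 0.553 (for power = 0.71)
d = 0.7

n = 2 · ((1.282 + 0.553) / 0.7)²
n = 2 · (2.621)²
n ≈ 13.74
Round up to the next whole number: n = 14 per group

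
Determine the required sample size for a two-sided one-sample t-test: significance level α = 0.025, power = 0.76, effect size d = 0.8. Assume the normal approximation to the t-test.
n = 14

Sample size formula (one-sample t-test, normal approximation):
n = ((z_{α/2} + z_β) / d)²

z_{α/2} = 2.241 (for α = 0.025, two-sided)
z_β = 0.706 (for power = 0.76)
d = 0.8

n = ((2.241 + 0.706) / 0.8)²
n = (3.684)²
n ≈ 13.57
Round up to the next whole number: n = 14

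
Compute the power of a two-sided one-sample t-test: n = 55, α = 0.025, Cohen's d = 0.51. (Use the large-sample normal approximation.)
Power ≈ 0.94

Power calculation (one-sample t-test, normal approximation):
z_β = d · √n - z_{α/2}
z_β = 0.51 · √55 - 2.241
z_β = 0.51 · 7.416 - 2.241
z_β = 1.541

Power = Φ(z_β) = Φ(1.541) ≈ 0.938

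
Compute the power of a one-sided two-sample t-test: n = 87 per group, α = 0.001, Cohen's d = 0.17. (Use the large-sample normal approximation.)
Power ≈ 0.02

Power calculation (two-sample t-test, normal approximation):
z_β = d · √(n/2) - z_α
z_β = 0.17 · √(87/2) - 3.090
z_β = 0.17 · 6.595 - 3.090
z_β = -1.969

Power = Φ(z_β) = Φ(-1.969) ≈ 0.024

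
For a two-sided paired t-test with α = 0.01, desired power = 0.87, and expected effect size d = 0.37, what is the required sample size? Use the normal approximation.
n = 101 pairs

Sample size formula (paired t-test, normal approximation):
n = ((z_{α/2} + z_β) / d)²

z_{α/2} = 2.576 (for α = 0.01, two-sided)
z_β = 1.126 (for power = 0.87)
d = 0.37

n = ((2.576 + 1.126) / 0.37)²
n = (10.005)²
n ≈ 100.10
Round up to the next whole number: n = 101 pairs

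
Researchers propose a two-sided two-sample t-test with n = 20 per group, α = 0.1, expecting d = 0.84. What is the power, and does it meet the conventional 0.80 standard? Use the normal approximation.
Power ≈ 0.84; the study is adequately powered (power ≥ 0.80)

Power calculation (two-sample t-test, normal approximation):
z_β = d · √(n/2) - z_{α/2}
z_β = 0.84 · √(20/2) - 1.645
z_β = 0.84 · 3.162 - 1.645
z_β = 1.011

Power = Φ(z_β) = Φ(1.011) ≈ 0.844

Effect size d = 0.84 is large by Cohen's convention (0.2/0.5/0.8).

Threshold: power ≥ 0.80 is conventionally adequate.
Power ≈ 0.84 → the study is adequately powered (power ≥ 0.80).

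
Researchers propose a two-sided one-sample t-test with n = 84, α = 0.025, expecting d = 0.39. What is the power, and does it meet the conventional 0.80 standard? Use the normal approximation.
Power ≈ 0.91; the study is adequately powered (power ≥ 0.80)

Power calculation (one-sample t-test, normal approximation):
z_β = d · √n - z_{α/2}
z_β = 0.39 · √84 - 2.241
z_β = 0.39 · 9.165 - 2.241
z_β = 1.333

Power = Φ(z_β) = Φ(1.333) ≈ 0.909

Effect size d = 0.39 is small by Cohen's convention (0.2/0.5/0.8).

Threshold: power ≥ 0.80 is conventionally adequate.
Power ≈ 0.91 → the study is adequately powered (power ≥ 0.80).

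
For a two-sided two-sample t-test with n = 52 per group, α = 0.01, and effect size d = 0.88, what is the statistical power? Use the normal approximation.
Power ≈ 0.97

Power calculation (two-sample t-test, normal approximation):
z_β = d · √(n/2) - z_{α/2}
z_β = 0.88 · √(52/2) - 2.576
z_β = 0.88 · 5.099 - 2.576
z_β = 1.911

Power = Φ(z_β) = Φ(1.911) ≈ 0.972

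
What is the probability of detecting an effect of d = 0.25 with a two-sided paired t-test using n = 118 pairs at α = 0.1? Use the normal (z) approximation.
Power ≈ 0.86

Power calculation (paired t-test, normal approximation):
z_β = d · √n - z_{α/2}
z_β = 0.25 · √118 - 1.645
z_β = 0.25 · 10.863 - 1.645
z_β = 1.071

Power = Φ(z_β) = Φ(1.071) ≈ 0.858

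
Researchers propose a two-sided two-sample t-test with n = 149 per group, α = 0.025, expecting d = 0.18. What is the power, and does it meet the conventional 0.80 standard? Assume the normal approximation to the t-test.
Power ≈ 0.25; the study is underpowered (power < 0.80)

Power calculation (two-sample t-test, normal approximation):
z_β = d · √(n/2) - z_{α/2}
z_β = 0.18 · √(149/2) - 2.241
z_β = 0.18 · 8.631 - 2.241
z_β = -0.688

Power = Φ(z_β) = Φ(-0.688) ≈ 0.246

Effect size d = 0.18 is very small by Cohen's convention (0.2/0.5/0.8).

Threshold: power ≥ 0.80 is conventionally adequate.
Power ≈ 0.25 → the study is underpowered (power < 0.80).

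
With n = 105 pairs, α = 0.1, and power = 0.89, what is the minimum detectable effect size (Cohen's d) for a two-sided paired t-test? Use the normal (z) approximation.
d ≈ 0.28

Minimum detectable effect (paired t-test, normal approximation):
d = (z_{α/2} + z_β) / √n
d = (1.645 + 1.227) / √105
d = 2.871 / 10.247
d ≈ 0.28

By Cohen's convention (0.2 small / 0.5 medium / 0.8 large): small effect.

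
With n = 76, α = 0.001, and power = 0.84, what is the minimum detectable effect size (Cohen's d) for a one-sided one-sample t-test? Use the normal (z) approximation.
d ≈ 0.47

Minimum detectable effect (one-sample t-test, normal approximation):
d = (z_α + z_β) / √n
d = (3.090 + 0.994) / √76
d = 4.085 / 8.718
d ≈ 0.47

By Cohen's convention (0.2 small / 0.5 medium / 0.8 large): small effect.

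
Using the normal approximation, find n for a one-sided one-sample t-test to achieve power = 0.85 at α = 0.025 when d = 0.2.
n = 225

Sample size formula (one-sample t-test, normal approximation):
n = ((z_α + z_β) / d)²

z_α = 1.960 (for α = 0.025, one-sided)
z_β = 1.036 (for power = 0.85)
d = 0.2

n = ((1.960 + 1.036) / 0.2)²
n = (14.980)²
n ≈ 224.40
Round up to the next whole number: n = 225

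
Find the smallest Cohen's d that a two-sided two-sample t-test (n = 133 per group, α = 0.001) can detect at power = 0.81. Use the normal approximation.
d ≈ 0.51

Minimum detectable effect (two-sample t-test, normal approximation):
d = (z_{α/2} + z_β) / √(n/2)
d = (3.291 + 0.878) / √(133/2)
d = 4.168 / 8.155
d ≈ 0.51

By Cohen's convention (0.2 small / 0.5 medium / 0.8 large): medium effect.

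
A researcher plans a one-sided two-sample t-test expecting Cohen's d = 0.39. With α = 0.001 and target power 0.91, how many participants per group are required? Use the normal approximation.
n = 259 per group

Sample size formula (two-sample t-test, normal approximation):
n = 2 · ((z_α + z_β) / d)²

z_α = 3.090 (for α = 0.001, one-sided)
z_β = 1.341 (for power = 0.91)
d = 0.39

n = 2 · ((3.090 + 1.341) / 0.39)²
n = 2 · (11.362)²
n ≈ 258.19
Round up to the next whole number: n = 259 per group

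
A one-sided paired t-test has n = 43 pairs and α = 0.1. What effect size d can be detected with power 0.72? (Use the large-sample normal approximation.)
d ≈ 0.28

Minimum detectable effect (paired t-test, normal approximation):
d = (z_α + z_β) / √n
d = (1.282 + 0.583) / √43
d = 1.864 / 6.557
d ≈ 0.28

By Cohen's convention (0.2 small / 0.5 medium / 0.8 large): small effect.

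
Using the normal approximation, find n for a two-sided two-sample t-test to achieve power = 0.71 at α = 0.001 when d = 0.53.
n = 106 per group

Sample size formula (two-sample t-test, normal approximation):
n = 2 · ((z_{α/2} + z_β) / d)²

z_{α/2} = 3.291 (for α = 0.001, two-sided)
z_β = 0.553 (for power = 0.71)
d = 0.53

n = 2 · ((3.291 + 0.553) / 0.53)²
n = 2 · (7.253)²
n ≈ 105.21
Round up to the next whole number: n = 106 per group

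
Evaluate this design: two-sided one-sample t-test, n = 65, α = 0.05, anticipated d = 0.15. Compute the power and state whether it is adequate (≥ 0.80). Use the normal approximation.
Power ≈ 0.23; the study is underpowered (power < 0.80)

Power calculation (one-sample t-test, normal approximation):
z_β = d · √n - z_{α/2}
z_β = 0.15 · √65 - 1.960
z_β = 0.15 · 8.062 - 1.960
z_β = -0.751

Power = Φ(z_β) = Φ(-0.751) ≈ 0.226

Effect size d = 0.15 is very small by Cohen's convention (0.2/0.5/0.8).

Threshold: power ≥ 0.80 is conventionally adequate.
Power ≈ 0.23 → the study is underpowered (power < 0.80).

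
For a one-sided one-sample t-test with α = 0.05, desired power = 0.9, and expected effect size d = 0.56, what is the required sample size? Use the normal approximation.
n = 28

Sample size formula (one-sample t-test, normal approximation):
n = ((z_α + z_β) / d)²

z_α = 1.645 (for α = 0.05, one-sided)
z_β = 1.282 (for power = 0.9)
d = 0.56

n = ((1.645 + 1.282) / 0.56)²
n = (5.227)²
n ≈ 27.32
Round up to the next whole number: n = 28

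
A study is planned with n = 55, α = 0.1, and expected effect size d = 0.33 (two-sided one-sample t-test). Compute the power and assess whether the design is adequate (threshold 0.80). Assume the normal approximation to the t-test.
Power ≈ 0.79; the study is underpowered (power < 0.80)

Power calculation (one-sample t-test, normal approximation):
z_β = d · √n - z_{α/2}
z_β = 0.33 · √55 - 1.645
z_β = 0.33 · 7.416 - 1.645
z_β = 0.802

Power = Φ(z_β) = Φ(0.802) ≈ 0.789

Effect size d = 0.33 is small by Cohen's convention (0.2/0.5/0.8).

Threshold: power ≥ 0.80 is conventionally adequate.
Power ≈ 0.79 → the study is underpowered (power < 0.80).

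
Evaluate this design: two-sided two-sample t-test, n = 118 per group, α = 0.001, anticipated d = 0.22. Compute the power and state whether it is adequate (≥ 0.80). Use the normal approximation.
Power ≈ 0.05; the study is underpowered (power < 0.80)

Power calculation (two-sample t-test, normal approximation):
z_β = d · √(n/2) - z_{α/2}
z_β = 0.22 · √(118/2) - 3.291
z_β = 0.22 · 7.681 - 3.291
z_β = -1.601

Power = Φ(z_β) = Φ(-1.601) ≈ 0.055

Effect size d = 0.22 is small by Cohen's convention (0.2/0.5/0.8).

Threshold: power ≥ 0.80 is conventionally adequate.
Power ≈ 0.05 → the study is underpowered (power < 0.80).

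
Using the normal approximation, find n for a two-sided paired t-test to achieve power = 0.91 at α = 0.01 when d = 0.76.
n = 27 pairs

Sample size formula (paired t-test, normal approximation):
n = ((z_{α/2} + z_β) / d)²

z_{α/2} = 2.576 (for α = 0.01, two-sided)
z_β = 1.341 (for power = 0.91)
d = 0.76

n = ((2.576 + 1.341) / 0.76)²
n = (5.154)²
n ≈ 26.56
Round up to the next whole number: n = 27 pairs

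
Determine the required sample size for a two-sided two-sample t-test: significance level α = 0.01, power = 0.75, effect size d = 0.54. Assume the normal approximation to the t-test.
n = 73 per group

Sample size formula (two-sample t-test, normal approximation):
n = 2 · ((z_{α/2} + z_β) / d)²

z_{α/2} = 2.576 (for α = 0.01, two-sided)
z_β = 0.674 (for power = 0.75)
d = 0.54

n = 2 · ((2.576 + 0.674) / 0.54)²
n = 2 · (6.019)²
n ≈ 72.46
Round up to the next whole number: n = 73 per group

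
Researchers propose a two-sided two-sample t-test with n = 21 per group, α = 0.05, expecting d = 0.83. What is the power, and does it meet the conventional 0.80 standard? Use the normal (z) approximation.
Power ≈ 0.77; the study is underpowered (power < 0.80)

Power calculation (two-sample t-test, normal approximation):
z_β = d · √(n/2) - z_{α/2}
z_β = 0.83 · √(21/2) - 1.960
z_β = 0.83 · 3.240 - 1.960
z_β = 0.730

Power = Φ(z_β) = Φ(0.730) ≈ 0.767

Effect size d = 0.83 is large by Cohen's convention (0.2/0.5/0.8).

Threshold: power ≥ 0.80 is conventionally adequate.
Power ≈ 0.77 → the study is underpowered (power < 0.80).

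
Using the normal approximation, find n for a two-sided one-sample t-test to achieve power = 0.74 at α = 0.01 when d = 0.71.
n = 21

Sample size formula (one-sample t-test, normal approximation):
n = ((z_{α/2} + z_β) / d)²

z_{α/2} = 2.576 (for α = 0.01, two-sided)
z_β = 0.643 (for power = 0.74)
d = 0.71

n = ((2.576 + 0.643) / 0.71)²
n = (4.534)²
n ≈ 20.56
Round up to the next whole number: n = 21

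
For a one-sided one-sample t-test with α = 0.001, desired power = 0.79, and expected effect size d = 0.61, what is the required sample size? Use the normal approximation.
n = 41

Sample size formula (one-sample t-test, normal approximation):
n = ((z_α + z_β) / d)²

z_α = 3.090 (for α = 0.001, one-sided)
z_β = 0.806 (for power = 0.79)
d = 0.61

n = ((3.090 + 0.806) / 0.61)²
n = (6.387)²
n ≈ 40.79
Round up to the next whole number: n = 41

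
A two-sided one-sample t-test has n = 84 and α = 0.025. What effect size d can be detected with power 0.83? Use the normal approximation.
d ≈ 0.35

Minimum detectable effect (one-sample t-test, normal approximation):
d = (z_{α/2} + z_β) / √n
d = (2.241 + 0.954) / √84
d = 3.196 / 9.165
d ≈ 0.35

By Cohen's convention (0.2 small / 0.5 medium / 0.8 large): small effect.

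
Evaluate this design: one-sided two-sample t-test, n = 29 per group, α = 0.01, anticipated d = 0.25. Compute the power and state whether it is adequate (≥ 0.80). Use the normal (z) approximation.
Power ≈ 0.08; the study is underpowered (power < 0.80)

Power calculation (two-sample t-test, normal approximation):
z_β = d · √(n/2) - z_α
z_β = 0.25 · √(29/2) - 2.326
z_β = 0.25 · 3.808 - 2.326
z_β = -1.374

Power = Φ(z_β) = Φ(-1.374) ≈ 0.085

Effect size d = 0.25 is small by Cohen's convention (0.2/0.5/0.8).

Threshold: power ≥ 0.80 is conventionally adequate.
Power ≈ 0.08 → the study is underpowered (power < 0.80).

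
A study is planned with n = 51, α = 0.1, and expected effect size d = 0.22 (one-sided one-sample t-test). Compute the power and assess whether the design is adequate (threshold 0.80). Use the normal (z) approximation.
Power ≈ 0.61; the study is underpowered (power < 0.80)

Power calculation (one-sample t-test, normal approximation):
z_β = d · √n - z_α
z_β = 0.22 · √51 - 1.282
z_β = 0.22 · 7.141 - 1.282
z_β = 0.290

Power = Φ(z_β) = Φ(0.290) ≈ 0.614

Effect size d = 0.22 is small by Cohen's convention (0.2/0.5/0.8).

Threshold: power ≥ 0.80 is conventionally adequate.
Power ≈ 0.61 → the study is underpowered (power < 0.80).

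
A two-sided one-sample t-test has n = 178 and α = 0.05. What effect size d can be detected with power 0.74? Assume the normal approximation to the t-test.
d ≈ 0.20

Minimum detectable effect (one-sample t-test, normal approximation):
d = (z_{α/2} + z_β) / √n
d = (1.960 + 0.643) / √178
d = 2.603 / 13.342
d ≈ 0.20

By Cohen's convention (0.2 small / 0.5 medium / 0.8 large): small effect.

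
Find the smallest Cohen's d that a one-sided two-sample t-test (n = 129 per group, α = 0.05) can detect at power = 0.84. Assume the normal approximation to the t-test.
d ≈ 0.33

Minimum detectable effect (two-sample t-test, normal approximation):
d = (z_α + z_β) / √(n/2)
d = (1.645 + 0.994) / √(129/2)
d = 2.639 / 8.031
d ≈ 0.33

By Cohen's convention (0.2 small / 0.5 medium / 0.8 large): small effect.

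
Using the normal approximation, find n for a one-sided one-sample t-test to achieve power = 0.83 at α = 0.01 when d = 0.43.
n = 59

Sample size formula (one-sample t-test, normal approximation):
n = ((z_α + z_β) / d)²

z_α = 2.326 (for α = 0.01, one-sided)
z_β = 0.954 (for power = 0.83)
d = 0.43

n = ((2.326 + 0.954) / 0.43)²
n = (7.628)²
n ≈ 58.19
Round up to the next whole number: n = 59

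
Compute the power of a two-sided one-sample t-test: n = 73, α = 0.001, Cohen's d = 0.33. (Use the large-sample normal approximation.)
Power ≈ 0.32

Power calculation (one-sample t-test, normal approximation):
z_β = d · √n - z_{α/2}
z_β = 0.33 · √73 - 3.291
z_β = 0.33 · 8.544 - 3.291
z_β = -0.471

Power = Φ(z_β) = Φ(-0.471) ≈ 0.319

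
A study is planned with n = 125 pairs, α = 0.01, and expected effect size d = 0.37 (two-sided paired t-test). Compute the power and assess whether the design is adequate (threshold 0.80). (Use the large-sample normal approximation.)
Power ≈ 0.94; the study is adequately powered (power ≥ 0.80)

Power calculation (paired t-test, normal approximation):
z_β = d · √n - z_{α/2}
z_β = 0.37 · √125 - 2.576
z_β = 0.37 · 11.180 - 2.576
z_β = 1.561

Power = Φ(z_β) = Φ(1.561) ≈ 0.941

Effect size d = 0.37 is small by Cohen's convention (0.2/0.5/0.8).

Threshold: power ≥ 0.80 is conventionally adequate.
Power ≈ 0.94 → the study is adequately powered (power ≥ 0.80).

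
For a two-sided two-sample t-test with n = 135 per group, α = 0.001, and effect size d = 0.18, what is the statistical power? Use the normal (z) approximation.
Power ≈ 0.04

Power calculation (two-sample t-test, normal approximation):
z_β = d · √(n/2) - z_{α/2}
z_β = 0.18 · √(135/2) - 3.291
z_β = 0.18 · 8.216 - 3.291
z_β = -1.812

Power = Φ(z_β) = Φ(-1.812) ≈ 0.035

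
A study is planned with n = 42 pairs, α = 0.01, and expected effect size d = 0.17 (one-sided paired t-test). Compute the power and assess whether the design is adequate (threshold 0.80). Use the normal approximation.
Power ≈ 0.11; the study is underpowered (power < 0.80)

Power calculation (paired t-test, normal approximation):
z_β = d · √n - z_α
z_β = 0.17 · √42 - 2.326
z_β = 0.17 · 6.481 - 2.326
z_β = -1.225

Power = Φ(z_β) = Φ(-1.225) ≈ 0.110

Effect size d = 0.17 is very small by Cohen's convention (0.2/0.5/0.8).

Threshold: power ≥ 0.80 is conventionally adequate.
Power ≈ 0.11 → the study is underpowered (power < 0.80).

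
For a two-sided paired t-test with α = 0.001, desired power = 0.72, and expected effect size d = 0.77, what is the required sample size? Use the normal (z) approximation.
n = 26 pairs

Sample size formula (paired t-test, normal approximation):
n = ((z_{α/2} + z_β) / d)²

z_{α/2} = 3.291 (for α = 0.001, two-sided)
z_β = 0.583 (for power = 0.72)
d = 0.77

n = ((3.291 + 0.583) / 0.77)²
n = (5.031)²
n ≈ 25.31
Round up to the next whole number: n = 26 pairs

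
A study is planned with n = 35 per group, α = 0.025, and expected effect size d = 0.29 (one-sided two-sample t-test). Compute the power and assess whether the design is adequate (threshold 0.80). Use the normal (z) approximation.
Power ≈ 0.23; the study is underpowered (power < 0.80)

Power calculation (two-sample t-test, normal approximation):
z_β = d · √(n/2) - z_α
z_β = 0.29 · √(35/2) - 1.960
z_β = 0.29 · 4.183 - 1.960
z_β = -0.747

Power = Φ(z_β) = Φ(-0.747) ≈ 0.228

Effect size d = 0.29 is small by Cohen's convention (0.2/0.5/0.8).

Threshold: power ≥ 0.80 is conventionally adequate.
Power ≈ 0.23 → the study is underpowered (power < 0.80).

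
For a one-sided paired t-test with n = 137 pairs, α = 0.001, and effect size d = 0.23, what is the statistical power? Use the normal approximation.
Power ≈ 0.35

Power calculation (paired t-test, normal approximation):
z_β = d · √n - z_α
z_β = 0.23 · √137 - 3.090
z_β = 0.23 · 11.705 - 3.090
z_β = -0.398

Power = Φ(z_β) = Φ(-0.398) ≈ 0.345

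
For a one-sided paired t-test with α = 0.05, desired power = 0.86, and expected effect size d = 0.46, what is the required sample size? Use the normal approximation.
n = 36 pairs

Sample size formula (paired t-test, normal approximation):
n = ((z_α + z_β) / d)²

z_α = 1.645 (for α = 0.05, one-sided)
z_β = 1.080 (for power = 0.86)
d = 0.46

n = ((1.645 + 1.080) / 0.46)²
n = (5.924)²
n ≈ 35.09
Round up to the next whole number: n = 36 pairs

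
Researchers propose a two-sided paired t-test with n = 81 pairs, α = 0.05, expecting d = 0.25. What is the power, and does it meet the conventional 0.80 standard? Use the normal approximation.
Power ≈ 0.61; the study is underpowered (power < 0.80)

Power calculation (paired t-test, normal approximation):
z_β = d · √n - z_{α/2}
z_β = 0.25 · √81 - 1.960
z_β = 0.25 · 9.000 - 1.960
z_β = 0.290

Power = Φ(z_β) = Φ(0.290) ≈ 0.614

Effect size d = 0.25 is small by Cohen's convention (0.2/0.5/0.8).

Threshold: power ≥ 0.80 is conventionally adequate.
Power ≈ 0.61 → the study is underpowered (power < 0.80).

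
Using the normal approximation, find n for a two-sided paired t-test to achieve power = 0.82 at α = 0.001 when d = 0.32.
n = 173 pairs

Sample size formula (paired t-test, normal approximation):
n = ((z_{α/2} + z_β) / d)²

z_{α/2} = 3.291 (for α = 0.001, two-sided)
z_β = 0.915 (for power = 0.82)
d = 0.32

n = ((3.291 + 0.915) / 0.32)²
n = (13.144)²
n ≈ 172.76
Round up to the next whole number: n = 173 pairs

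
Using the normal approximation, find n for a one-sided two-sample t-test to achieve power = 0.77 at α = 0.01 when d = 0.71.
n = 38 per group

Sample size formula (two-sample t-test, normal approximation):
n = 2 · ((z_α + z_β) / d)²

z_α = 2.326 (for α = 0.01, one-sided)
z_β = 0.739 (for power = 0.77)
d = 0.71

n = 2 · ((2.326 + 0.739) / 0.71)²
n = 2 · (4.317)²
n ≈ 37.27
Round up to the next whole number: n = 38 per group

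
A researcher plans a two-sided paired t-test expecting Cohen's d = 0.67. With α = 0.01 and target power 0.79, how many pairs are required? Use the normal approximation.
n = 26 pairs

Sample size formula (paired t-test, normal approximation):
n = ((z_{α/2} + z_β) / d)²

z_{α/2} = 2.576 (for α = 0.01, two-sided)
z_β = 0.806 (for power = 0.79)
d = 0.67

n = ((2.576 + 0.806) / 0.67)²
n = (5.048)²
n ≈ 25.48
Round up to the next whole number: n = 26 pairs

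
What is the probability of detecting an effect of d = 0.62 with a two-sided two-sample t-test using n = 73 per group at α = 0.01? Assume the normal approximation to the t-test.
Power ≈ 0.88

Power calculation (two-sample t-test, normal approximation):
z_β = d · √(n/2) - z_{α/2}
z_β = 0.62 · √(73/2) - 2.576
z_β = 0.62 · 6.042 - 2.576
z_β = 1.170

Power = Φ(z_β) = Φ(1.170) ≈ 0.879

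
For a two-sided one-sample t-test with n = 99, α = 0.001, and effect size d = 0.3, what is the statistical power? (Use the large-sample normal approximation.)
Power ≈ 0.38

Power calculation (one-sample t-test, normal approximation):
z_β = d · √n - z_{α/2}
z_β = 0.3 · √99 - 3.291
z_β = 0.3 · 9.950 - 3.291
z_β = -0.306

Power = Φ(z_β) = Φ(-0.306) ≈ 0.380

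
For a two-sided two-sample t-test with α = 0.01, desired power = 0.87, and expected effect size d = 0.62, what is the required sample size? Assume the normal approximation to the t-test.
n = 72 per group

Sample size formula (two-sample t-test, normal approximation):
n = 2 · ((z_{α/2} + z_β) / d)²

z_{α/2} = 2.576 (for α = 0.01, two-sided)
z_β = 1.126 (for power = 0.87)
d = 0.62

n = 2 · ((2.576 + 1.126) / 0.62)²
n = 2 · (5.971)²
n ≈ 71.31
Round up to the next whole number: n = 72 per group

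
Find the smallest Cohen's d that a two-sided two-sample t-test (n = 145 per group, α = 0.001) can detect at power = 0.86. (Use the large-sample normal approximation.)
d ≈ 0.51

Minimum detectable effect (two-sample t-test, normal approximation):
d = (z_{α/2} + z_β) / √(n/2)
d = (3.291 + 1.080) / √(145/2)
d = 4.371 / 8.515
d ≈ 0.51

By Cohen's convention (0.2 small / 0.5 medium / 0.8 large): medium effect.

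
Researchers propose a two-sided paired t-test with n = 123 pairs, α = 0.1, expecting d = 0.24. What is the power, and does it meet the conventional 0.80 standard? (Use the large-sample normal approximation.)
Power ≈ 0.85; the study is adequately powered (power ≥ 0.80)

Power calculation (paired t-test, normal approximation):
z_β = d · √n - z_{α/2}
z_β = 0.24 · √123 - 1.645
z_β = 0.24 · 11.091 - 1.645
z_β = 1.017

Power = Φ(z_β) = Φ(1.017) ≈ 0.845

Effect size d = 0.24 is small by Cohen's convention (0.2/0.5/0.8).

Threshold: power ≥ 0.80 is conventionally adequate.
Power ≈ 0.85 → the study is adequately powered (power ≥ 0.80).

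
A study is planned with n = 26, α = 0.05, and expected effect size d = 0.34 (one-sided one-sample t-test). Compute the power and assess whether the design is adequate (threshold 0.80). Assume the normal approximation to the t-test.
Power ≈ 0.54; the study is underpowered (power < 0.80)

Power calculation (one-sample t-test, normal approximation):
z_β = d · √n - z_α
z_β = 0.34 · √26 - 1.645
z_β = 0.34 · 5.099 - 1.645
z_β = 0.089

Power = Φ(z_β) = Φ(0.089) ≈ 0.535

Effect size d = 0.34 is small by Cohen's convention (0.2/0.5/0.8).

Threshold: power ≥ 0.80 is conventionally adequate.
Power ≈ 0.54 → the study is underpowered (power < 0.80).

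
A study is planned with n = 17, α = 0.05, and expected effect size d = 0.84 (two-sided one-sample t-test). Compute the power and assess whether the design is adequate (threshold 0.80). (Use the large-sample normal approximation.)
Power ≈ 0.93; the study is adequately powered (power ≥ 0.80)

Power calculation (one-sample t-test, normal approximation):
z_β = d · √n - z_{α/2}
z_β = 0.84 · √17 - 1.960
z_β = 0.84 · 4.123 - 1.960
z_β = 1.503

Power = Φ(z_β) = Φ(1.503) ≈ 0.934

Effect size d = 0.84 is large by Cohen's convention (0.2/0.5/0.8).

Threshold: power ≥ 0.80 is conventionally adequate.
Power ≈ 0.93 → the study is adequately powered (power ≥ 0.80).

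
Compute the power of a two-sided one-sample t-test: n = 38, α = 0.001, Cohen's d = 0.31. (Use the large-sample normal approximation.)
Power ≈ 0.08

Power calculation (one-sample t-test, normal approximation):
z_β = d · √n - z_{α/2}
z_β = 0.31 · √38 - 3.291
z_β = 0.31 · 6.164 - 3.291
z_β = -1.380

Power = Φ(z_β) = Φ(-1.380) ≈ 0.084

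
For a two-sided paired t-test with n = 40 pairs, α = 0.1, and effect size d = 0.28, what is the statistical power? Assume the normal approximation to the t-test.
Power ≈ 0.55

Power calculation (paired t-test, normal approximation):
z_β = d · √n - z_{α/2}
z_β = 0.28 · √40 - 1.645
z_β = 0.28 · 6.325 - 1.645
z_β = 0.126

Power = Φ(z_β) = Φ(0.126) ≈ 0.550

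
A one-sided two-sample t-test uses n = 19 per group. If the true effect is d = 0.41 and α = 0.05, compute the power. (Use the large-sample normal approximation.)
Power ≈ 0.35

Power calculation (two-sample t-test, normal approximation):
z_β = d · √(n/2) - z_α
z_β = 0.41 · √(19/2) - 1.645
z_β = 0.41 · 3.082 - 1.645
z_β = -0.381

Power = Φ(z_β) = Φ(-0.381) ≈ 0.352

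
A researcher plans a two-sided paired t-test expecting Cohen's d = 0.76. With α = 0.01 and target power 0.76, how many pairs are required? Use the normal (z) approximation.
n = 19 pairs

Sample size formula (paired t-test, normal approximation):
n = ((z_{α/2} + z_β) / d)²

z_{α/2} = 2.576 (for α = 0.01, two-sided)
z_β = 0.706 (for power = 0.76)
d = 0.76

n = ((2.576 + 0.706) / 0.76)²
n = (4.318)²
n ≈ 18.65
Round up to the next whole number: n = 19 pairs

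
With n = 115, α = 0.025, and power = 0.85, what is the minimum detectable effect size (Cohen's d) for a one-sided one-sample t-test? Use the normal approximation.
d ≈ 0.28

Minimum detectable effect (one-sample t-test, normal approximation):
d = (z_α + z_β) / √n
d = (1.960 + 1.036) / √115
d = 2.996 / 10.724
d ≈ 0.28

By Cohen's convention (0.2 small / 0.5 medium / 0.8 large): small effect.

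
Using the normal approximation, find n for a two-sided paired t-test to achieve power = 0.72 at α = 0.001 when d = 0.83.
n = 22 pairs

Sample size formula (paired t-test, normal approximation):
n = ((z_{α/2} + z_β) / d)²

z_{α/2} = 3.291 (for α = 0.001, two-sided)
z_β = 0.583 (for power = 0.72)
d = 0.83

n = ((3.291 + 0.583) / 0.83)²
n = (4.667)²
n ≈ 21.78
Round up to the next whole number: n = 22 pairs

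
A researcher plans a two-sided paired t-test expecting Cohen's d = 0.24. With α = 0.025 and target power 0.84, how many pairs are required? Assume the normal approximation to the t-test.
n = 182 pairs

Sample size formula (paired t-test, normal approximation):
n = ((z_{α/2} + z_β) / d)²

z_{α/2} = 2.241 (for α = 0.025, two-sided)
z_β = 0.994 (for power = 0.84)
d = 0.24

n = ((2.241 + 0.994) / 0.24)²
n = (13.479)²
n ≈ 181.68
Round up to the next whole number: n = 182 pairs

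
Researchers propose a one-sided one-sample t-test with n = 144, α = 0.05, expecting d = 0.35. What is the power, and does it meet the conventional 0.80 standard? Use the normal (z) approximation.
Power ≈ 0.99; the study is adequately powered (power ≥ 0.80)

Power calculation (one-sample t-test, normal approximation):
z_β = d · √n - z_α
z_β = 0.35 · √144 - 1.645
z_β = 0.35 · 12.000 - 1.645
z_β = 2.555

Power = Φ(z_β) = Φ(2.555) ≈ 0.995

Effect size d = 0.35 is small by Cohen's convention (0.2/0.5/0.8).

Threshold: power ≥ 0.80 is conventionally adequate.
Power ≈ 0.99 → the study is adequately powered (power ≥ 0.80).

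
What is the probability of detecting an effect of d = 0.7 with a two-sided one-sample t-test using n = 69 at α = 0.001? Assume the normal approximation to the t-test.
Power ≈ 0.99

Power calculation (one-sample t-test, normal approximation):
z_β = d · √n - z_{α/2}
z_β = 0.7 · √69 - 3.291
z_β = 0.7 · 8.307 - 3.291
z_β = 2.524

Power = Φ(z_β) = Φ(2.524) ≈ 0.994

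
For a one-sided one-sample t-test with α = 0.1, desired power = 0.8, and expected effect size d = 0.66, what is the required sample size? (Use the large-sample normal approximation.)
n = 11

Sample size formula (one-sample t-test, normal approximation):
n = ((z_α + z_β) / d)²

z_α = 1.282 (for α = 0.1, one-sided)
z_β = 0.842 (for power = 0.8)
d = 0.66

n = ((1.282 + 0.842) / 0.66)²
n = (3.218)²
n ≈ 10.36
Round up to the next whole number: n = 11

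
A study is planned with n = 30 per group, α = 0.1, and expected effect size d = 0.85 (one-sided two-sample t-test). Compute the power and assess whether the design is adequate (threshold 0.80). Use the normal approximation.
Power ≈ 0.98; the study is adequately powered (power ≥ 0.80)

Power calculation (two-sample t-test, normal approximation):
z_β = d · √(n/2) - z_α
z_β = 0.85 · √(30/2) - 1.282
z_β = 0.85 · 3.873 - 1.282
z_β = 2.010

Power = Φ(z_β) = Φ(2.010) ≈ 0.978

Effect size d = 0.85 is large by Cohen's convention (0.2/0.5/0.8).

Threshold: power ≥ 0.80 is conventionally adequate.
Power ≈ 0.98 → the study is adequately powered (power ≥ 0.80).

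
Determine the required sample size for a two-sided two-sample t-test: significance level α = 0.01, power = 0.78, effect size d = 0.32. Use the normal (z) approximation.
n = 219 per group

Sample size formula (two-sample t-test, normal approximation):
n = 2 · ((z_{α/2} + z_β) / d)²

z_{α/2} = 2.576 (for α = 0.01, two-sided)
z_β = 0.772 (for power = 0.78)
d = 0.32

n = 2 · ((2.576 + 0.772) / 0.32)²
n = 2 · (10.463)²
n ≈ 218.95
Round up to the next whole number: n = 219 per group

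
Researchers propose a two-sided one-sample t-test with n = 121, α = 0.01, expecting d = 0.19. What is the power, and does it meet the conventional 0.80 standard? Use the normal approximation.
Power ≈ 0.31; the study is underpowered (power < 0.80)

Power calculation (one-sample t-test, normal approximation):
z_β = d · √n - z_{α/2}
z_β = 0.19 · √121 - 2.576
z_β = 0.19 · 11.000 - 2.576
z_β = -0.486

Power = Φ(z_β) = Φ(-0.486) ≈ 0.314

Effect size d = 0.19 is very small by Cohen's convention (0.2/0.5/0.8).

Threshold: power ≥ 0.80 is conventionally adequate.
Power ≈ 0.31 → the study is underpowered (power < 0.80).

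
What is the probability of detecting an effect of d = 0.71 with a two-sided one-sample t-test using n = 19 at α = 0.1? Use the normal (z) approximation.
Power ≈ 0.93

Power calculation (one-sample t-test, normal approximation):
z_β = d · √n - z_{α/2}
z_β = 0.71 · √19 - 1.645
z_β = 0.71 · 4.359 - 1.645
z_β = 1.450

Power = Φ(z_β) = Φ(1.450) ≈ 0.926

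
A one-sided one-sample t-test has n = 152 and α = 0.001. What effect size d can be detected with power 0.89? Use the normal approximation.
d ≈ 0.35

Minimum detectable effect (one-sample t-test, normal approximation):
d = (z_α + z_β) / √n
d = (3.090 + 1.227) / √152
d = 4.317 / 12.329
d ≈ 0.35

By Cohen's convention (0.2 small / 0.5 medium / 0.8 large): small effect.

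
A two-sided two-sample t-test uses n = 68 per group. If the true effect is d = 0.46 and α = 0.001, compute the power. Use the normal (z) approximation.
Power ≈ 0.27

Power calculation (two-sample t-test, normal approximation):
z_β = d · √(n/2) - z_{α/2}
z_β = 0.46 · √(68/2) - 3.291
z_β = 0.46 · 5.831 - 3.291
z_β = -0.608

Power = Φ(z_β) = Φ(-0.608) ≈ 0.271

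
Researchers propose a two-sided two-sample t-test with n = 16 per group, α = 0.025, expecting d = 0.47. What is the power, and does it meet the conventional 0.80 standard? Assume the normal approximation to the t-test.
Power ≈ 0.18; the study is underpowered (power < 0.80)

Power calculation (two-sample t-test, normal approximation):
z_β = d · √(n/2) - z_{α/2}
z_β = 0.47 · √(16/2) - 2.241
z_β = 0.47 · 2.828 - 2.241
z_β = -0.912

Power = Φ(z_β) = Φ(-0.912) ≈ 0.181

Effect size d = 0.47 is small by Cohen's convention (0.2/0.5/0.8).

Threshold: power ≥ 0.80 is conventionally adequate.
Power ≈ 0.18 → the study is underpowered (power < 0.80).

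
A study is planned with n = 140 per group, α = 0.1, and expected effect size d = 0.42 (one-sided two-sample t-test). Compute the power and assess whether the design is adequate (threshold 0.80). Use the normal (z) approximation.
Power ≈ 0.99; the study is adequately powered (power ≥ 0.80)

Power calculation (two-sample t-test, normal approximation):
z_β = d · √(n/2) - z_α
z_β = 0.42 · √(140/2) - 1.282
z_β = 0.42 · 8.367 - 1.282
z_β = 2.232

Power = Φ(z_β) = Φ(2.232) ≈ 0.987

Effect size d = 0.42 is small by Cohen's convention (0.2/0.5/0.8).

Threshold: power ≥ 0.80 is conventionally adequate.
Power ≈ 0.99 → the study is adequately powered (power ≥ 0.80).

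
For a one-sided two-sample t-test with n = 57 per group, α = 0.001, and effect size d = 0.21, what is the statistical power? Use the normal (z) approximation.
Power ≈ 0.02

Power calculation (two-sample t-test, normal approximation):
z_β = d · √(n/2) - z_α
z_β = 0.21 · √(57/2) - 3.090
z_β = 0.21 · 5.339 - 3.090
z_β = -1.969

Power = Φ(z_β) = Φ(-1.969) ≈ 0.024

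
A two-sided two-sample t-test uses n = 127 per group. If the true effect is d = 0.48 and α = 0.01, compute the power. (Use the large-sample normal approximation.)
Power ≈ 0.89

Power calculation (two-sample t-test, normal approximation):
z_β = d · √(n/2) - z_{α/2}
z_β = 0.48 · √(127/2) - 2.576
z_β = 0.48 · 7.969 - 2.576
z_β = 1.249

Power = Φ(z_β) = Φ(1.249) ≈ 0.894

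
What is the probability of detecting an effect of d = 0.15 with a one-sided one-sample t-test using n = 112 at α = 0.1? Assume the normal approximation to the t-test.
Power ≈ 0.62

Power calculation (one-sample t-test, normal approximation):
z_β = d · √n - z_α
z_β = 0.15 · √112 - 1.282
z_β = 0.15 · 10.583 - 1.282
z_β = 0.306

Power = Φ(z_β) = Φ(0.306) ≈ 0.620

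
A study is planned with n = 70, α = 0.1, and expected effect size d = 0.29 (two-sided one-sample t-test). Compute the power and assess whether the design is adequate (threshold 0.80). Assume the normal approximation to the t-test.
Power ≈ 0.78; the study is underpowered (power < 0.80)

Power calculation (one-sample t-test, normal approximation):
z_β = d · √n - z_{α/2}
z_β = 0.29 · √70 - 1.645
z_β = 0.29 · 8.367 - 1.645
z_β = 0.781

Power = Φ(z_β) = Φ(0.781) ≈ 0.783

Effect size d = 0.29 is small by Cohen's convention (0.2/0.5/0.8).

Threshold: power ≥ 0.80 is conventionally adequate.
Power ≈ 0.78 → the study is underpowered (power < 0.80).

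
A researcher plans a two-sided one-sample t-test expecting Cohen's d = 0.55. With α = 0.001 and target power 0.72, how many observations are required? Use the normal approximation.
n = 50

Sample size formula (one-sample t-test, normal approximation):
n = ((z_{α/2} + z_β) / d)²

z_{α/2} = 3.291 (for α = 0.001, two-sided)
z_β = 0.583 (for power = 0.72)
d = 0.55

n = ((3.291 + 0.583) / 0.55)²
n = (7.044)²
n ≈ 49.62
Round up to the next whole number: n = 50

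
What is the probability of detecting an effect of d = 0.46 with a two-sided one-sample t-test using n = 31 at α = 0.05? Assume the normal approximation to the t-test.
Power ≈ 0.73

Power calculation (one-sample t-test, normal approximation):
z_β = d · √n - z_{α/2}
z_β = 0.46 · √31 - 1.960
z_β = 0.46 · 5.568 - 1.960
z_β = 0.601

Power = Φ(z_β) = Φ(0.601) ≈ 0.726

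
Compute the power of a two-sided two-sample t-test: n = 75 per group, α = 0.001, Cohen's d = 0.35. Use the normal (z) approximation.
Power ≈ 0.13

Power calculation (two-sample t-test, normal approximation):
z_β = d · √(n/2) - z_{α/2}
z_β = 0.35 · √(75/2) - 3.291
z_β = 0.35 · 6.124 - 3.291
z_β = -1.147

Power = Φ(z_β) = Φ(-1.147) ≈ 0.126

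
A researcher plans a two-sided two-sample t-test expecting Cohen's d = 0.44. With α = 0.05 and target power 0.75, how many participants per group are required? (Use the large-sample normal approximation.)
n = 72 per group

Sample size formula (two-sample t-test, normal approximation):
n = 2 · ((z_{α/2} + z_β) / d)²

z_{α/2} = 1.960 (for α = 0.05, two-sided)
z_β = 0.674 (for power = 0.75)
d = 0.44

n = 2 · ((1.960 + 0.674) / 0.44)²
n = 2 · (5.986)²
n ≈ 71.66
Round up to the next whole number: n = 72 per group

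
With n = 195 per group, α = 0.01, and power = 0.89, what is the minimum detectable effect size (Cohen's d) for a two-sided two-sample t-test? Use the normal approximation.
d ≈ 0.39

Minimum detectable effect (two-sample t-test, normal approximation):
d = (z_{α/2} + z_β) / √(n/2)
d = (2.576 + 1.227) / √(195/2)
d = 3.802 / 9.874
d ≈ 0.39

By Cohen's convention (0.2 small / 0.5 medium / 0.8 large): small effect.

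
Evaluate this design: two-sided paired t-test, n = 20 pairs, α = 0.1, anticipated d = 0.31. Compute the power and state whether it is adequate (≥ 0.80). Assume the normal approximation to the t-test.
Power ≈ 0.40; the study is underpowered (power < 0.80)

Power calculation (paired t-test, normal approximation):
z_β = d · √n - z_{α/2}
z_β = 0.31 · √20 - 1.645
z_β = 0.31 · 4.472 - 1.645
z_β = -0.258

Power = Φ(z_β) = Φ(-0.258) ≈ 0.398

Effect size d = 0.31 is small by Cohen's convention (0.2/0.5/0.8).

Threshold: power ≥ 0.80 is conventionally adequate.
Power ≈ 0.40 → the study is underpowered (power < 0.80).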